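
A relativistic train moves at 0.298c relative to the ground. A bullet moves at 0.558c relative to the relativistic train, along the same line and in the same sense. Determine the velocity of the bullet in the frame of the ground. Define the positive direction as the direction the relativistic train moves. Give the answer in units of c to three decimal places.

0.734c

With v = 0.298 and u' = 0.558 (in units of c),
u = (u' + v)/(1 + u'v/c²):
u = (0.558 + 0.298) / (1 + 0.558·0.298) = 0.8560/1.1663 = 0.7340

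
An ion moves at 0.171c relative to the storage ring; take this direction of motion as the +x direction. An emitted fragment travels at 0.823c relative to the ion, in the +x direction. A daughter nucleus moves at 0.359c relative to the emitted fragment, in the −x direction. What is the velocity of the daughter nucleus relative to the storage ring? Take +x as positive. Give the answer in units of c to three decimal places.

+0.746c

Apply u = (u' + v)/(1 + u'v/c²) successively, working outward toward the storage ring.
Start: velocity of the ion relative to the storage ring = 0.1710c.
Compose with the emitted fragment (u' = 0.823 in the ion frame): u_1 = (0.823 + 0.171) / (1 + 0.823·0.171) = 0.9940/1.1407 = 0.8714.
Compose with the daughter nucleus (u' = -0.359 in the emitted fragment frame): u_2 = (-0.359 + 0.871) / (1 + (-0.359)·0.871) = 0.5124/0.6872 = 0.7456.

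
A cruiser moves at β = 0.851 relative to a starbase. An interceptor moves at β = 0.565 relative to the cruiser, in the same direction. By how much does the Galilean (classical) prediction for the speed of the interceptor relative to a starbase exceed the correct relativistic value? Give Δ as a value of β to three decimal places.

Δ = 0.460

Galilean: u_cl = 0.565 + 0.851 = 1.4160.
Relativistic: u_rel = (0.565 + 0.851) / (1 + 0.565·0.851) = 1.4160/1.4808 = 0.9562.
Δ = 1.4160 − 0.9562 = 0.4598.
(The classical prediction exceeds c; the relativistic result does not.)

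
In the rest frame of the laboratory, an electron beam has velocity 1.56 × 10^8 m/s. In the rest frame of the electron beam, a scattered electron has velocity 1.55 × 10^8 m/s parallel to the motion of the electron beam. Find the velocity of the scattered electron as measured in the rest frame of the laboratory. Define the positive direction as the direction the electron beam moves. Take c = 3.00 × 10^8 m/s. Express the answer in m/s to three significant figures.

2.45 × 10^8 m/s

In units of c (dividing by 3.00 × 10^8 m/s): v = 0.520, u' = 0.517.
u = (u' + v)/(1 + u'v/c²):
u = (0.517 + 0.520) / (1 + 0.517·0.520) = 1.0367/1.2687 = 0.8171
Converting back: u = 0.8171 × 3.00 × 10^8 m/s.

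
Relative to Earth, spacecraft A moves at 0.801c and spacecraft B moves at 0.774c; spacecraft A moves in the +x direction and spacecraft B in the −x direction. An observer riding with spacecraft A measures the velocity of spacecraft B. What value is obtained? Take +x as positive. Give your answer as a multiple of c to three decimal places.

-0.972c

β_A = 0.801, β_B = -0.774.
Transform to A's frame with the inverse velocity-addition law: u' = (u − v)/(1 − uv/c²), taking u = β_B and v = β_A.
u' = (-0.774 − 0.801) / (1 − (0.801)(-0.774)) = -1.5750/1.6200 = -0.9722.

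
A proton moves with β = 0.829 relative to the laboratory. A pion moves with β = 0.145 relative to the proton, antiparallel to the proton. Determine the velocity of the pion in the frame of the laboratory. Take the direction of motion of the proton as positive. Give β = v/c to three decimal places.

β = +0.777

With v = 0.829 and u' = -0.145 (in units of c),
u = (u' + v)/(1 + u'v/c²):
u = (-0.145 + 0.829) / (1 + (-0.145)·0.829) = 0.6840/0.8798 = 0.7775
(Galilean addition would give +0.684c.)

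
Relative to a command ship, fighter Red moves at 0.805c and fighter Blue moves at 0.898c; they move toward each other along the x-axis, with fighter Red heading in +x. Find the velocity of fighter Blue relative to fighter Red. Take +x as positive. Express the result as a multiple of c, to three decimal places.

β_A = 0.805, β_B = -0.898.
Transform to A's frame with the inverse velocity-addition law: u' = (u − v)/(1 − uv/c²), taking u = β_B and v = β_A.
u' = (-0.898 − 0.805) / (1 − (0.805)(-0.898)) = -1.7030/1.7229 = -0.9885.

-0.988c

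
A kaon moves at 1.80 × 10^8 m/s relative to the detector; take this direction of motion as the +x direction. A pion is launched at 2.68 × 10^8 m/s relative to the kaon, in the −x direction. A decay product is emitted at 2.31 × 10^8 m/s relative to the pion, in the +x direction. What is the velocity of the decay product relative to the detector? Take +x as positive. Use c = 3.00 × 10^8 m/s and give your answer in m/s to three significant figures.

Apply u = (u' + v)/(1 + u'v/c²) successively, working outward toward the detector.
(Dividing each given speed by c = 3.00 × 10^8 m/s to work in units of c.)
Start: velocity of the kaon relative to the detector = 0.6000c.
Compose with the pion (u' = -0.893 in the kaon frame): u_1 = (-0.893 + 0.600) / (1 + (-0.893)·0.600) = -0.2933/0.4640 = -0.6322.
Compose with the decay product (u' = 0.770 in the pion frame): u_2 = (0.770 + (-0.632)) / (1 + 0.770·(-0.632)) = 0.1378/0.5132 = 0.2685.
So u = 0.2685 × 3.00 × 10^8 m/s.

+8.06 × 10^7 m/s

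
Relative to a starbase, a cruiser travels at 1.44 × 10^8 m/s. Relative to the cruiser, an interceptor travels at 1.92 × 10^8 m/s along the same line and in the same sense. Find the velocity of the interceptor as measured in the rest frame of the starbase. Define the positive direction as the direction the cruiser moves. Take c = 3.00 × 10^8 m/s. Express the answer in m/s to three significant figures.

2.57 × 10^8 m/s

In units of c (dividing by 3.00 × 10^8 m/s): v = 0.480, u' = 0.640.
u = (u' + v)/(1 + u'v/c²):
u = (0.640 + 0.480) / (1 + 0.640·0.480) = 1.1200/1.3072 = 0.8568
Converting back: u = 0.8568 × 3.00 × 10^8 m/s.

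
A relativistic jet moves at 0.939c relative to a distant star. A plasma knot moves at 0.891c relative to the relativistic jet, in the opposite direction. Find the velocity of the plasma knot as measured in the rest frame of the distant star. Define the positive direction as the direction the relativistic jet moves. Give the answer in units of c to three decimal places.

With v = 0.939 and u' = -0.891 (in units of c),
u = (u' + v)/(1 + u'v/c²):
u = (-0.891 + 0.939) / (1 + (-0.891)·0.939) = 0.0480/0.1634 = 0.2938

+0.294c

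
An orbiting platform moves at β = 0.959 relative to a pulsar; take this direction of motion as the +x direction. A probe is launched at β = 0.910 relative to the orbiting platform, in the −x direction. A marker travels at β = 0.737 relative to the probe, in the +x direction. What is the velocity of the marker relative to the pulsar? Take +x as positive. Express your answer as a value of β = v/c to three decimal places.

Apply u = (u' + v)/(1 + u'v/c²) successively, working outward toward the pulsar.
Start: velocity of the orbiting platform relative to the pulsar = 0.9590c.
Compose with the probe (u' = -0.910 in the orbiting platform frame): u_1 = (-0.910 + 0.959) / (1 + (-0.910)·0.959) = 0.0490/0.1273 = 0.3849.
Compose with the marker (u' = 0.737 in the probe frame): u_2 = (0.737 + 0.385) / (1 + 0.737·0.385) = 1.1219/1.2837 = 0.8740.

β = +0.874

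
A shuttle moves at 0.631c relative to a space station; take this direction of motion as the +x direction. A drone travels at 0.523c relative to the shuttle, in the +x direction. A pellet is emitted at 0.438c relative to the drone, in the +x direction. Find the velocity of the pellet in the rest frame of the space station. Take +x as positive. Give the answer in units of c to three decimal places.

0.946c

Apply u = (u' + v)/(1 + u'v/c²) successively, working outward toward the space station.
Start: velocity of the shuttle relative to the space station = 0.6310c.
Compose with the drone (u' = 0.523 in the shuttle frame): u_1 = (0.523 + 0.631) / (1 + 0.523·0.631) = 1.1540/1.3300 = 0.8677.
Compose with the pellet (u' = 0.438 in the drone frame): u_2 = (0.438 + 0.868) / (1 + 0.438·0.868) = 1.3057/1.3800 = 0.9461.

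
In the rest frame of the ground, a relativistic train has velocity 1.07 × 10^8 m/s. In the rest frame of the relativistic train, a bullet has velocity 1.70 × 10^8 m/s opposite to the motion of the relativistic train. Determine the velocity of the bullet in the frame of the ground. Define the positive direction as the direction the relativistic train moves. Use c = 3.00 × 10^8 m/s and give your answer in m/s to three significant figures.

-7.90 × 10^7 m/s

In units of c (dividing by 3.00 × 10^8 m/s): v = 0.357, u' = -0.567.
u = (u' + v)/(1 + u'v/c²):
u = (-0.567 + 0.357) / (1 + (-0.567)·0.357) = -0.2100/0.7979 = -0.2632
(Galilean addition would give -0.210c.)
Converting back: u = -0.2632 × 3.00 × 10^8 m/s.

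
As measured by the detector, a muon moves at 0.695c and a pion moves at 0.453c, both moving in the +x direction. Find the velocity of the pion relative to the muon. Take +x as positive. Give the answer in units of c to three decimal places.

β_A = 0.695, β_B = 0.453.
Transform to A's frame with the inverse velocity-addition law: u' = (u − v)/(1 − uv/c²), taking u = β_B and v = β_A.
u' = (0.453 − 0.695) / (1 − (0.695)(0.453)) = -0.2420/0.6852 = -0.3532.

-0.353c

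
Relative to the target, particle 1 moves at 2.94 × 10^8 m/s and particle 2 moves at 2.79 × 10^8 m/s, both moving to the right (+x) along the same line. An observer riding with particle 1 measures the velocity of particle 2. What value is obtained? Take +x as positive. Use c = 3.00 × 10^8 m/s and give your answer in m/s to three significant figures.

β_A = 0.980, β_B = 0.930 (dividing each by c = 3.00 × 10^8 m/s).
Transform to A's frame with the inverse velocity-addition law: u' = (u − v)/(1 − uv/c²), taking u = β_B and v = β_A.
u' = (0.930 − 0.980) / (1 − (0.980)(0.930)) = -0.0500/0.0886 = -0.5643.
u' = -0.5643 × 3.00 × 10^8 m/s.

-1.69 × 10^8 m/s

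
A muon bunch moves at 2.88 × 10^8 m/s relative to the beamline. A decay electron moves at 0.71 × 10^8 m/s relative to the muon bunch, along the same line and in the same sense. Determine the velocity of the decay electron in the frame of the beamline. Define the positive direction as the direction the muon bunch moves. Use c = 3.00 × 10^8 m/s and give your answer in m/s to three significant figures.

In units of c (dividing by 3.00 × 10^8 m/s): v = 0.960, u' = 0.237.
u = (u' + v)/(1 + u'v/c²):
u = (0.237 + 0.960) / (1 + 0.237·0.960) = 1.1967/1.2272 = 0.9751
Converting back: u = 0.9751 × 3.00 × 10^8 m/s.

2.93 × 10^8 m/s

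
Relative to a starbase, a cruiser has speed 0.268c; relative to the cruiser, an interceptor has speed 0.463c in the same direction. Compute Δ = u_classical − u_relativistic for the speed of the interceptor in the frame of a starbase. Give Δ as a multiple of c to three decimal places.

Δ = 0.081c

Galilean: u_cl = 0.463 + 0.268 = 0.7310.
Relativistic: u_rel = (0.463 + 0.268) / (1 + 0.463·0.268) = 0.7310/1.1241 = 0.6503.
Δ = 0.7310 − 0.6503 = 0.0807.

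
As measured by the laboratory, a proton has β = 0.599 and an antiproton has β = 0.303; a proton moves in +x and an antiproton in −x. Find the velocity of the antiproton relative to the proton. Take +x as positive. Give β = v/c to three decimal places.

β = -0.763

β_A = 0.599, β_B = -0.303.
Transform to A's frame with the inverse velocity-addition law: u' = (u − v)/(1 − uv/c²), taking u = β_B and v = β_A.
u' = (-0.303 − 0.599) / (1 − (0.599)(-0.303)) = -0.9020/1.1815 = -0.7634.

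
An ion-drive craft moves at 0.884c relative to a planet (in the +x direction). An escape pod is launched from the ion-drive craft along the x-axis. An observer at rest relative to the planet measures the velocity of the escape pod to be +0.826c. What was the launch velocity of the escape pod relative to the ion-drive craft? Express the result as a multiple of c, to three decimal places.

-0.215c

Invert the composition law: u' = (u − v)/(1 − uv/c²).
u' = (0.826 − 0.884) / (1 − (0.826)(0.884)) = -0.0580/0.2698 = -0.2150.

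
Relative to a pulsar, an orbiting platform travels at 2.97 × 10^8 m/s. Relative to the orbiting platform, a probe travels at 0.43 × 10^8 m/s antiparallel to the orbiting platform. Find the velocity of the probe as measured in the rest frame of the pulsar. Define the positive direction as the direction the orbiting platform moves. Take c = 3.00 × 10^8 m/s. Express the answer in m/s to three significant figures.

In units of c (dividing by 3.00 × 10^8 m/s): v = 0.990, u' = -0.143.
u = (u' + v)/(1 + u'v/c²):
u = (-0.143 + 0.990) / (1 + (-0.143)·0.990) = 0.8467/0.8581 = 0.9867
Converting back: u = 0.9867 × 3.00 × 10^8 m/s.

+2.96 × 10^8 m/s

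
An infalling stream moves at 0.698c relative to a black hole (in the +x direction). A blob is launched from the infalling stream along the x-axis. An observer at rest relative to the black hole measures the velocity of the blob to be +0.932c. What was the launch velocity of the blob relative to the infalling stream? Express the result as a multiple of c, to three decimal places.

Invert the composition law: u' = (u − v)/(1 − uv/c²).
u' = (0.932 − 0.698) / (1 − (0.932)(0.698)) = 0.2340/0.3495 = 0.6696.

+0.670c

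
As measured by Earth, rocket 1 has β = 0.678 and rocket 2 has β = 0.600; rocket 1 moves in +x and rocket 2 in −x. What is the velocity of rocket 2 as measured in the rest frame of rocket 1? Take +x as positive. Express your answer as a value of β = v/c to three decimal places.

β_A = 0.678, β_B = -0.600.
Transform to A's frame with the inverse velocity-addition law: u' = (u − v)/(1 − uv/c²), taking u = β_B and v = β_A.
u' = (-0.600 − 0.678) / (1 − (0.678)(-0.600)) = -1.2780/1.4068 = -0.9084.

β = -0.908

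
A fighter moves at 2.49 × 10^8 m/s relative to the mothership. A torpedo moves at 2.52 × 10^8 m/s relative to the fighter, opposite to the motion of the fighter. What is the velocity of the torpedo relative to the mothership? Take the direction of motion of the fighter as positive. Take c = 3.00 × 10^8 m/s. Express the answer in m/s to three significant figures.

-9.91 × 10^6 m/s

In units of c (dividing by 3.00 × 10^8 m/s): v = 0.830, u' = -0.840.
u = (u' + v)/(1 + u'v/c²):
u = (-0.840 + 0.830) / (1 + (-0.840)·0.830) = -0.0100/0.3028 = -0.0330
Converting back: u = -0.0330 × 3.00 × 10^8 m/s.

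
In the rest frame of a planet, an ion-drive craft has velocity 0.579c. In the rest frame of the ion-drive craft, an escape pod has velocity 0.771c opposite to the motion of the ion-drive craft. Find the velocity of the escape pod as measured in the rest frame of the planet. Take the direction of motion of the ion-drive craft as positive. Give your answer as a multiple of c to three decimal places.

With v = 0.579 and u' = -0.771 (in units of c),
u = (u' + v)/(1 + u'v/c²):
u = (-0.771 + 0.579) / (1 + (-0.771)·0.579) = -0.1920/0.5536 = -0.3468

-0.347c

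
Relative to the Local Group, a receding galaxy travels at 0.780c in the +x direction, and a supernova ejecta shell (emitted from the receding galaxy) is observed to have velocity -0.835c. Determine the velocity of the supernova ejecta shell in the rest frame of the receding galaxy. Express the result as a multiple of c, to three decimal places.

-0.978c

Invert the composition law: u' = (u − v)/(1 − uv/c²).
u' = (-0.835 − 0.780) / (1 − (-0.835)(0.780)) = -1.6150/1.6513 = -0.9780.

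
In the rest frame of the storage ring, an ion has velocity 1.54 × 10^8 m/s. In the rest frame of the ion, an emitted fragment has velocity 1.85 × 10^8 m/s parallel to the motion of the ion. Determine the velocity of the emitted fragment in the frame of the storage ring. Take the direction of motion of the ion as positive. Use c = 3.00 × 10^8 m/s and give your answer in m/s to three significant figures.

In units of c (dividing by 3.00 × 10^8 m/s): v = 0.513, u' = 0.617.
u = (u' + v)/(1 + u'v/c²):
u = (0.617 + 0.513) / (1 + 0.617·0.513) = 1.1300/1.3166 = 0.8583
(Galilean addition would give +1.130c, exceeding c.)
Converting back: u = 0.8583 × 3.00 × 10^8 m/s.

2.57 × 10^8 m/s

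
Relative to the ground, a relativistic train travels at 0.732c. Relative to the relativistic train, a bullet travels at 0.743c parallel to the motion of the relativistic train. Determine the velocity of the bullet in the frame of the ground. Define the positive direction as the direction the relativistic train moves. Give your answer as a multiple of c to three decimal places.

With v = 0.732 and u' = 0.743 (in units of c),
u = (u' + v)/(1 + u'v/c²):
u = (0.743 + 0.732) / (1 + 0.743·0.732) = 1.4750/1.5439 = 0.9554
(Galilean addition would give +1.475c, exceeding c.)

0.955c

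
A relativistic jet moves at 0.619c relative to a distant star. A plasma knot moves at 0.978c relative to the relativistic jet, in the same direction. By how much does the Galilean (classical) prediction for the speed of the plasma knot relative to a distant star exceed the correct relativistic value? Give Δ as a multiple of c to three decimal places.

Galilean: u_cl = 0.978 + 0.619 = 1.5970.
Relativistic: u_rel = (0.978 + 0.619) / (1 + 0.978·0.619) = 1.5970/1.6054 = 0.9948.
Δ = 1.5970 − 0.9948 = 0.6022.
(The classical prediction exceeds c; the relativistic result does not.)

Δ = 0.602c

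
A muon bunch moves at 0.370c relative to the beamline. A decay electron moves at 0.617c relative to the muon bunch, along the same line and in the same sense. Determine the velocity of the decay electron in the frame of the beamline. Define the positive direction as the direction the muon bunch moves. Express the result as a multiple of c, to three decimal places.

0.804c

With v = 0.370 and u' = 0.617 (in units of c),
u = (u' + v)/(1 + u'v/c²):
u = (0.617 + 0.370) / (1 + 0.617·0.370) = 0.9870/1.2283 = 0.8036
(Galilean addition would give +0.987c.)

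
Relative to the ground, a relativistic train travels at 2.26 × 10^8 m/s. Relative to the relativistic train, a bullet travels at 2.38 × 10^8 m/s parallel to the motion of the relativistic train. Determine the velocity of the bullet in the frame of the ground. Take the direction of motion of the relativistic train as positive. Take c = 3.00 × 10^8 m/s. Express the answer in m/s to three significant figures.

In units of c (dividing by 3.00 × 10^8 m/s): v = 0.753, u' = 0.793.
u = (u' + v)/(1 + u'v/c²):
u = (0.793 + 0.753) / (1 + 0.793·0.753) = 1.5467/1.5976 = 0.9681
(Galilean addition would give +1.547c, exceeding c.)
Converting back: u = 0.9681 × 3.00 × 10^8 m/s.

2.90 × 10^8 m/s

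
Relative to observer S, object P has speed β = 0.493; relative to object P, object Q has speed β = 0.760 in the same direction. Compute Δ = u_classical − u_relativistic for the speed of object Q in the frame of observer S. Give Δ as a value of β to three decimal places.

Galilean: u_cl = 0.760 + 0.493 = 1.2530.
Relativistic: u_rel = (0.760 + 0.493) / (1 + 0.760·0.493) = 1.2530/1.3747 = 0.9115.
Δ = 1.2530 − 0.9115 = 0.3415.
(The classical prediction exceeds c; the relativistic result does not.)

Δ = 0.342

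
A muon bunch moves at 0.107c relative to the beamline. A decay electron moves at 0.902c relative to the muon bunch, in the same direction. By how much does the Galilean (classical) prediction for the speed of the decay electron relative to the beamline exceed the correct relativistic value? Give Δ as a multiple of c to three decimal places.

Δ = 0.089c

Galilean: u_cl = 0.902 + 0.107 = 1.0090.
Relativistic: u_rel = (0.902 + 0.107) / (1 + 0.902·0.107) = 1.0090/1.0965 = 0.9202.
Δ = 1.0090 − 0.9202 = 0.0888.
(The classical prediction exceeds c; the relativistic result does not.)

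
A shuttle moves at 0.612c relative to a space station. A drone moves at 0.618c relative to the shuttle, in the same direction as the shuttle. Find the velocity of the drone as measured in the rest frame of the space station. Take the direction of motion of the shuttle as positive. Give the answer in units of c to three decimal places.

0.892c

With v = 0.612 and u' = 0.618 (in units of c),
u = (u' + v)/(1 + u'v/c²):
u = (0.618 + 0.612) / (1 + 0.618·0.612) = 1.2300/1.3782 = 0.8925
(Galilean addition would give +1.230c, exceeding c.)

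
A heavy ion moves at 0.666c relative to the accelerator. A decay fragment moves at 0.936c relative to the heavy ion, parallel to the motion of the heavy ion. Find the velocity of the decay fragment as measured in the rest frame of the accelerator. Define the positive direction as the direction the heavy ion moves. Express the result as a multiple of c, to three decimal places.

0.987c

With v = 0.666 and u' = 0.936 (in units of c),
u = (u' + v)/(1 + u'v/c²):
u = (0.936 + 0.666) / (1 + 0.936·0.666) = 1.6020/1.6234 = 0.9868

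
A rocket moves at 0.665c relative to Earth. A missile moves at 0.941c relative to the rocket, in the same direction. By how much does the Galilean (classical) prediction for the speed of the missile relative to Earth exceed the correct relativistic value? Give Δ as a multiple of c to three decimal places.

Galilean: u_cl = 0.941 + 0.665 = 1.6060.
Relativistic: u_rel = (0.941 + 0.665) / (1 + 0.941·0.665) = 1.6060/1.6258 = 0.9878.
Δ = 1.6060 − 0.9878 = 0.6182.
(The classical prediction exceeds c; the relativistic result does not.)

Δ = 0.618c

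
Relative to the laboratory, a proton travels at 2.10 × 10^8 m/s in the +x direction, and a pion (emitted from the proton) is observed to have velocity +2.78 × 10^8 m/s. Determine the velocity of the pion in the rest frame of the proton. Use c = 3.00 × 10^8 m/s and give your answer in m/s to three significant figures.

v = 0.700c, u = 0.927c.
Invert the composition law: u' = (u − v)/(1 − uv/c²).
u' = (0.927 − 0.700) / (1 − (0.927)(0.700)) = 0.2267/0.3513 = 0.6452.
u' = 0.6452 × 3.00 × 10^8 m/s.

+1.94 × 10^8 m/s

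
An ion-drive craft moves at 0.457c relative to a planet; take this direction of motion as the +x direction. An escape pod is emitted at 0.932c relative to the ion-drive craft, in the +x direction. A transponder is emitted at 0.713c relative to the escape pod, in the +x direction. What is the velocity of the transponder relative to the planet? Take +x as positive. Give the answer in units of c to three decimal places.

Apply u = (u' + v)/(1 + u'v/c²) successively, working outward toward the planet.
Start: velocity of the ion-drive craft relative to the planet = 0.4570c.
Compose with the escape pod (u' = 0.932 in the ion-drive craft frame): u_1 = (0.932 + 0.457) / (1 + 0.932·0.457) = 1.3890/1.4259 = 0.9741.
Compose with the transponder (u' = 0.713 in the escape pod frame): u_2 = (0.713 + 0.974) / (1 + 0.713·0.974) = 1.6871/1.6945 = 0.9956.

0.996c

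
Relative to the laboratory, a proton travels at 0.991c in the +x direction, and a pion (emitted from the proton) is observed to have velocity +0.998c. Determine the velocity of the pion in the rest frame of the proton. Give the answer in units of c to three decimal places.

+0.637c

Invert the composition law: u' = (u − v)/(1 − uv/c²).
u' = (0.998 − 0.991) / (1 − (0.998)(0.991)) = 0.0070/0.0110 = 0.6374.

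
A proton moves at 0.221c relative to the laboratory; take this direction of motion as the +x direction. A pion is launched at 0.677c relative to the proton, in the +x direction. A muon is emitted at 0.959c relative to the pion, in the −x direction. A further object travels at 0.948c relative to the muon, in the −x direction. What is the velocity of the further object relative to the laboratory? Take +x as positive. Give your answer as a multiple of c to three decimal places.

Apply u = (u' + v)/(1 + u'v/c²) successively, working outward toward the laboratory.
Start: velocity of the proton relative to the laboratory = 0.2210c.
Compose with the pion (u' = 0.677 in the proton frame): u_1 = (0.677 + 0.221) / (1 + 0.677·0.221) = 0.8980/1.1496 = 0.7811.
Compose with the muon (u' = -0.959 in the pion frame): u_2 = (-0.959 + 0.781) / (1 + (-0.959)·0.781) = -0.1779/0.2509 = -0.7089.
Compose with the further object (u' = -0.948 in the muon frame): u_3 = (-0.948 + (-0.709)) / (1 + (-0.948)·(-0.709)) = -1.6569/1.6721 = -0.9909.

-0.991c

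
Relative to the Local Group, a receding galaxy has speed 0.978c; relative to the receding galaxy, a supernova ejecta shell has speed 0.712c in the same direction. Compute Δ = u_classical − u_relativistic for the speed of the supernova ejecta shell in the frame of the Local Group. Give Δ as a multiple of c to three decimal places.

Δ = 0.694c

Galilean: u_cl = 0.712 + 0.978 = 1.6900.
Relativistic: u_rel = (0.712 + 0.978) / (1 + 0.712·0.978) = 1.6900/1.6963 = 0.9963.
Δ = 1.6900 − 0.9963 = 0.6937.
(The classical prediction exceeds c; the relativistic result does not.)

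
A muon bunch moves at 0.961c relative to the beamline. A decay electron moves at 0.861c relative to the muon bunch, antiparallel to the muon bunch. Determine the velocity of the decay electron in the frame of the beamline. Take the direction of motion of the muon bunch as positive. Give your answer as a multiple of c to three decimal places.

+0.579c

With v = 0.961 and u' = -0.861 (in units of c),
u = (u' + v)/(1 + u'v/c²):
u = (-0.861 + 0.961) / (1 + (-0.861)·0.961) = 0.1000/0.1726 = 0.5794
(Galilean addition would give +0.100c.)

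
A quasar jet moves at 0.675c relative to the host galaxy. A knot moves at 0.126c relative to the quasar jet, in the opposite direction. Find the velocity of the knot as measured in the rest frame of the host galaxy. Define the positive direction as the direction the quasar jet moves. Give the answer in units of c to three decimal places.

With v = 0.675 and u' = -0.126 (in units of c),
u = (u' + v)/(1 + u'v/c²):
u = (-0.126 + 0.675) / (1 + (-0.126)·0.675) = 0.5490/0.9150 = 0.6000
(Galilean addition would give +0.549c.)

+0.600c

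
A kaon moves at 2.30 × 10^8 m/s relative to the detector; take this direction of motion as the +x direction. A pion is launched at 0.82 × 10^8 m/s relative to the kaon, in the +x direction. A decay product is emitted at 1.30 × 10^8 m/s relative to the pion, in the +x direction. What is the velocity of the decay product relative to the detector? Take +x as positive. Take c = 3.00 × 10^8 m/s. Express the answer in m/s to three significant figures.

Apply u = (u' + v)/(1 + u'v/c²) successively, working outward toward the detector.
(Dividing each given speed by c = 3.00 × 10^8 m/s to work in units of c.)
Start: velocity of the kaon relative to the detector = 0.7667c.
Compose with the pion (u' = 0.273 in the kaon frame): u_1 = (0.273 + 0.767) / (1 + 0.273·0.767) = 1.0400/1.2096 = 0.8598.
Compose with the decay product (u' = 0.433 in the pion frame): u_2 = (0.433 + 0.860) / (1 + 0.433·0.860) = 1.2932/1.3726 = 0.9421.
So u = 0.9421 × 3.00 × 10^8 m/s.

2.83 × 10^8 m/s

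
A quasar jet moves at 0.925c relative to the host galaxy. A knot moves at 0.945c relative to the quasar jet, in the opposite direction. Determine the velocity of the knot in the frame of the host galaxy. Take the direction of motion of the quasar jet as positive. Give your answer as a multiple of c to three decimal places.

-0.159c

With v = 0.925 and u' = -0.945 (in units of c),
u = (u' + v)/(1 + u'v/c²):
u = (-0.945 + 0.925) / (1 + (-0.945)·0.925) = -0.0200/0.1259 = -0.1589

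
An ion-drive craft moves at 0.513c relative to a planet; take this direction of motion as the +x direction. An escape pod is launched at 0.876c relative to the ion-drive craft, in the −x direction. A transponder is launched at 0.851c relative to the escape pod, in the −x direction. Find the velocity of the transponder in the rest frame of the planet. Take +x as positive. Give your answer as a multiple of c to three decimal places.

Apply u = (u' + v)/(1 + u'v/c²) successively, working outward toward the planet.
Start: velocity of the ion-drive craft relative to the planet = 0.5130c.
Compose with the escape pod (u' = -0.876 in the ion-drive craft frame): u_1 = (-0.876 + 0.513) / (1 + (-0.876)·0.513) = -0.3630/0.5506 = -0.6593.
Compose with the transponder (u' = -0.851 in the escape pod frame): u_2 = (-0.851 + (-0.659)) / (1 + (-0.851)·(-0.659)) = -1.5103/1.5610 = -0.9675.

-0.967c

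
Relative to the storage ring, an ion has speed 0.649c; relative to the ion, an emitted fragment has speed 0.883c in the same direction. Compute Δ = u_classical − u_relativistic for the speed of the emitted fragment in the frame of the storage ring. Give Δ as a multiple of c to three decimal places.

Galilean: u_cl = 0.883 + 0.649 = 1.5320.
Relativistic: u_rel = (0.883 + 0.649) / (1 + 0.883·0.649) = 1.5320/1.5731 = 0.9739.
Δ = 1.5320 − 0.9739 = 0.5581.
(The classical prediction exceeds c; the relativistic result does not.)

Δ = 0.558c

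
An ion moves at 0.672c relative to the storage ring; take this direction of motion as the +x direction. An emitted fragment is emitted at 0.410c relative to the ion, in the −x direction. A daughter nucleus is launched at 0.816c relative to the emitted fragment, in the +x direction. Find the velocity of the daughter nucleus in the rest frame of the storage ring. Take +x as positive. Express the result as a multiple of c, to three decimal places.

+0.909c

Apply u = (u' + v)/(1 + u'v/c²) successively, working outward toward the storage ring.
Start: velocity of the ion relative to the storage ring = 0.6720c.
Compose with the emitted fragment (u' = -0.410 in the ion frame): u_1 = (-0.410 + 0.672) / (1 + (-0.410)·0.672) = 0.2620/0.7245 = 0.3616.
Compose with the daughter nucleus (u' = 0.816 in the emitted fragment frame): u_2 = (0.816 + 0.362) / (1 + 0.816·0.362) = 1.1776/1.2951 = 0.9093.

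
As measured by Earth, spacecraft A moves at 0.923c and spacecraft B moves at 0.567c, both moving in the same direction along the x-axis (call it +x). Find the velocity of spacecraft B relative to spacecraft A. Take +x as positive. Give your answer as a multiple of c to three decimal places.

β_A = 0.923, β_B = 0.567.
Transform to A's frame with the inverse velocity-addition law: u' = (u − v)/(1 − uv/c²), taking u = β_B and v = β_A.
u' = (0.567 − 0.923) / (1 − (0.923)(0.567)) = -0.3560/0.4767 = -0.7469.

-0.747c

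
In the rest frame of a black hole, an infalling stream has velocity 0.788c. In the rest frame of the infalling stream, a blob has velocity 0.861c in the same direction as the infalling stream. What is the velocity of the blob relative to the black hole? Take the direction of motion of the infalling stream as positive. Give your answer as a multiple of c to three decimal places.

With v = 0.788 and u' = 0.861 (in units of c),
u = (u' + v)/(1 + u'v/c²):
u = (0.861 + 0.788) / (1 + 0.861·0.788) = 1.6490/1.6785 = 0.9824
(Galilean addition would give +1.649c, exceeding c.)

0.982c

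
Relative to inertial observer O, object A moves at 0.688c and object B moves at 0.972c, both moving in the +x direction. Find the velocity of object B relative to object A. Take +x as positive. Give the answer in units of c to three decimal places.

β_A = 0.688, β_B = 0.972.
Transform to A's frame with the inverse velocity-addition law: u' = (u − v)/(1 − uv/c²), taking u = β_B and v = β_A.
u' = (0.972 − 0.688) / (1 − (0.688)(0.972)) = 0.2840/0.3313 = 0.8573.

+0.857c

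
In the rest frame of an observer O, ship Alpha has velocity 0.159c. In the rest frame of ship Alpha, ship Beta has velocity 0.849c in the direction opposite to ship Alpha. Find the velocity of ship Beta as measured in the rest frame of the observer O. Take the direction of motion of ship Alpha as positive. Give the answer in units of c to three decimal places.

-0.798c

With v = 0.159 and u' = -0.849 (in units of c),
u = (u' + v)/(1 + u'v/c²):
u = (-0.849 + 0.159) / (1 + (-0.849)·0.159) = -0.6900/0.8650 = -0.7977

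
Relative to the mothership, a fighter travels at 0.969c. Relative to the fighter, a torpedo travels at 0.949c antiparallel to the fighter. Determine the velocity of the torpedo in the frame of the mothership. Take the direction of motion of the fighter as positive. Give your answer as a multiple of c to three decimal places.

+0.249c

With v = 0.969 and u' = -0.949 (in units of c),
u = (u' + v)/(1 + u'v/c²):
u = (-0.949 + 0.969) / (1 + (-0.949)·0.969) = 0.0200/0.0804 = 0.2487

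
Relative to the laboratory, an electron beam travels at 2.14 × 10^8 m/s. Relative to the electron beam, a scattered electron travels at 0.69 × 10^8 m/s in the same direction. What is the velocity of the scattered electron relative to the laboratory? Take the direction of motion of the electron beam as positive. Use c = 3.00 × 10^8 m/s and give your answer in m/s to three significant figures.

2.43 × 10^8 m/s

In units of c (dividing by 3.00 × 10^8 m/s): v = 0.713, u' = 0.230.
u = (u' + v)/(1 + u'v/c²):
u = (0.230 + 0.713) / (1 + 0.230·0.713) = 0.9433/1.1641 = 0.8104
(Galilean addition would give +0.943c.)
Converting back: u = 0.8104 × 3.00 × 10^8 m/s.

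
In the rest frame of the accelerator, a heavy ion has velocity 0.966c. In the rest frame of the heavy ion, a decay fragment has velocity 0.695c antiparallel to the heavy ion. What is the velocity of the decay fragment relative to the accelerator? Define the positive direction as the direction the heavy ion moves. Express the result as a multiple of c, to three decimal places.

With v = 0.966 and u' = -0.695 (in units of c),
u = (u' + v)/(1 + u'v/c²):
u = (-0.695 + 0.966) / (1 + (-0.695)·0.966) = 0.2710/0.3286 = 0.8246
(Galilean addition would give +0.271c.)

+0.825c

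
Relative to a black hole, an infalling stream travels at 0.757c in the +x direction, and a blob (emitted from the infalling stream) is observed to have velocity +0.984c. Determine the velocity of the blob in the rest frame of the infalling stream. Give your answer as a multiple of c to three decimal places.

Invert the composition law: u' = (u − v)/(1 − uv/c²).
u' = (0.984 − 0.757) / (1 − (0.984)(0.757)) = 0.2270/0.2551 = 0.8898.

+0.890c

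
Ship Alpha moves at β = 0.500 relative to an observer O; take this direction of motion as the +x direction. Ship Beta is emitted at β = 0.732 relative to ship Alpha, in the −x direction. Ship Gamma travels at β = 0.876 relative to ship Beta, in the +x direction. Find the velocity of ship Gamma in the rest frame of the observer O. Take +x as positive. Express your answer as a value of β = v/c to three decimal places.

Apply u = (u' + v)/(1 + u'v/c²) successively, working outward toward the observer O.
Start: velocity of ship Alpha relative to the observer O = 0.5000c.
Compose with ship Beta (u' = -0.732 in ship Alpha frame): u_1 = (-0.732 + 0.500) / (1 + (-0.732)·0.500) = -0.2320/0.6340 = -0.3659.
Compose with ship Gamma (u' = 0.876 in ship Beta frame): u_2 = (0.876 + (-0.366)) / (1 + 0.876·(-0.366)) = 0.5101/0.6794 = 0.7507.

β = +0.751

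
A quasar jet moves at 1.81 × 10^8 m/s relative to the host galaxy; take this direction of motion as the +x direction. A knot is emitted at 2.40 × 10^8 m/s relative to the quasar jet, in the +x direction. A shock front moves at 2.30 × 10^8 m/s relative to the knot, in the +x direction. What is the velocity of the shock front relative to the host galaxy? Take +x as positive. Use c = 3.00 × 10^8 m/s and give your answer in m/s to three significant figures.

Apply u = (u' + v)/(1 + u'v/c²) successively, working outward toward the host galaxy.
(Dividing each given speed by c = 3.00 × 10^8 m/s to work in units of c.)
Start: velocity of the quasar jet relative to the host galaxy = 0.6033c.
Compose with the knot (u' = 0.800 in the quasar jet frame): u_1 = (0.800 + 0.603) / (1 + 0.800·0.603) = 1.4033/1.4827 = 0.9465.
Compose with the shock front (u' = 0.767 in the knot frame): u_2 = (0.767 + 0.946) / (1 + 0.767·0.946) = 1.7132/1.7256 = 0.9928.
So u = 0.9928 × 3.00 × 10^8 m/s.

2.98 × 10^8 m/s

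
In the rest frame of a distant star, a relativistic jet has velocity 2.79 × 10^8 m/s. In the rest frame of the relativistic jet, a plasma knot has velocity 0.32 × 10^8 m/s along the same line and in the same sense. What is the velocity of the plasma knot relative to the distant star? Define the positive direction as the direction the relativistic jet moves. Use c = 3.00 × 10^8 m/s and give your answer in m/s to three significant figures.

2.83 × 10^8 m/s

In units of c (dividing by 3.00 × 10^8 m/s): v = 0.930, u' = 0.107.
u = (u' + v)/(1 + u'v/c²):
u = (0.107 + 0.930) / (1 + 0.107·0.930) = 1.0367/1.0992 = 0.9431
Converting back: u = 0.9431 × 3.00 × 10^8 m/s.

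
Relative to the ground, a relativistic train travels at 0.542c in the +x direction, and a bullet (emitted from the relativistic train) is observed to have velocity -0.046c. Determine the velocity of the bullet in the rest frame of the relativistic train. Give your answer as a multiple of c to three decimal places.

-0.574c

Invert the composition law: u' = (u − v)/(1 − uv/c²).
u' = (-0.046 − 0.542) / (1 − (-0.046)(0.542)) = -0.5880/1.0249 = -0.5737.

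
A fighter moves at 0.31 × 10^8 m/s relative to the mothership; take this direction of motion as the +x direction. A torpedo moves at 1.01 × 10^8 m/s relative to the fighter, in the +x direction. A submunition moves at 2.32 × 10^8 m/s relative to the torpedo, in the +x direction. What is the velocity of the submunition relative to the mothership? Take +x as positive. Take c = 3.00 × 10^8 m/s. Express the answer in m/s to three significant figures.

2.71 × 10^8 m/s

Apply u = (u' + v)/(1 + u'v/c²) successively, working outward toward the mothership.
(Dividing each given speed by c = 3.00 × 10^8 m/s to work in units of c.)
Start: velocity of the fighter relative to the mothership = 0.1033c.
Compose with the torpedo (u' = 0.337 in the fighter frame): u_1 = (0.337 + 0.103) / (1 + 0.337·0.103) = 0.4400/1.0348 = 0.4252.
Compose with the submunition (u' = 0.773 in the torpedo frame): u_2 = (0.773 + 0.425) / (1 + 0.773·0.425) = 1.1985/1.3288 = 0.9020.
So u = 0.9020 × 3.00 × 10^8 m/s.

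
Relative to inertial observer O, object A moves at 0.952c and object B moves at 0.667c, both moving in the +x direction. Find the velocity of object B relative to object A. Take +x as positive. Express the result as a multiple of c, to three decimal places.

-0.781c

β_A = 0.952, β_B = 0.667.
Transform to A's frame with the inverse velocity-addition law: u' = (u − v)/(1 − uv/c²), taking u = β_B and v = β_A.
u' = (0.667 − 0.952) / (1 − (0.952)(0.667)) = -0.2850/0.3650 = -0.7808.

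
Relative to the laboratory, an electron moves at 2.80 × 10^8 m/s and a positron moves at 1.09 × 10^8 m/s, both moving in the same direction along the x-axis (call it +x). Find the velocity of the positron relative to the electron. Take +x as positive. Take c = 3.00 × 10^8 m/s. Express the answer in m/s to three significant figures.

-2.59 × 10^8 m/s

β_A = 0.933, β_B = 0.363 (dividing each by c = 3.00 × 10^8 m/s).
Transform to A's frame with the inverse velocity-addition law: u' = (u − v)/(1 − uv/c²), taking u = β_B and v = β_A.
u' = (0.363 − 0.933) / (1 − (0.933)(0.363)) = -0.5700/0.6609 = -0.8625.
u' = -0.8625 × 3.00 × 10^8 m/s.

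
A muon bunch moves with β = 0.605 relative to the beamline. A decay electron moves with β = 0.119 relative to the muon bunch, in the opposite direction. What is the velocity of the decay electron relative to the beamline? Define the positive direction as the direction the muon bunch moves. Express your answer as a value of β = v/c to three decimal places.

β = +0.524

With v = 0.605 and u' = -0.119 (in units of c),
u = (u' + v)/(1 + u'v/c²):
u = (-0.119 + 0.605) / (1 + (-0.119)·0.605) = 0.4860/0.9280 = 0.5237
(Galilean addition would give +0.486c.)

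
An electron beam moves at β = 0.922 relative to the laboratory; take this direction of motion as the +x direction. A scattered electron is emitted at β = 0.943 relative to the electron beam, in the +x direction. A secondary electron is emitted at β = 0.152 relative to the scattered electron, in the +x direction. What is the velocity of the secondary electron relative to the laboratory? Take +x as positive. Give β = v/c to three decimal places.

β = 0.998

Apply u = (u' + v)/(1 + u'v/c²) successively, working outward toward the laboratory.
Start: velocity of the electron beam relative to the laboratory = 0.9220c.
Compose with the scattered electron (u' = 0.943 in the electron beam frame): u_1 = (0.943 + 0.922) / (1 + 0.943·0.922) = 1.8650/1.8694 = 0.9976.
Compose with the secondary electron (u' = 0.152 in the scattered electron frame): u_2 = (0.152 + 0.998) / (1 + 0.152·0.998) = 1.1496/1.1516 = 0.9982.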